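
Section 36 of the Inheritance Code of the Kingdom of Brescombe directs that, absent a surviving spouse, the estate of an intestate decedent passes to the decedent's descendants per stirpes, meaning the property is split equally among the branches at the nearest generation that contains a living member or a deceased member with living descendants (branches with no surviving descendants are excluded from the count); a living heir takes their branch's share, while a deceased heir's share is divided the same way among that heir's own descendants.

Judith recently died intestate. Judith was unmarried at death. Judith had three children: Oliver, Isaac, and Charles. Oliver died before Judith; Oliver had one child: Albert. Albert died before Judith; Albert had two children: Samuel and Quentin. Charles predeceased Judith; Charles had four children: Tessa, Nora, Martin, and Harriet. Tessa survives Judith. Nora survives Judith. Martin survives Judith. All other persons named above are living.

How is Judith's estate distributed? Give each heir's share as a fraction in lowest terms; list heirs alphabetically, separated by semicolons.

There is no surviving spouse, so the entire estate passes to Judith's descendants per stirpes.
The estate is divided into 3 equal shares of 1/3 among Oliver, Isaac, Charles.
Oliver predeceased; the 1/3 allotted to Oliver's branch passes to Oliver's issue by representation.
Albert's line is the sole branch at this level, so the full 1/3 passes to Albert's issue by representation.
The 1/3 is divided into 2 equal shares of 1/6 among Samuel, Quentin.
Samuel is living and takes 1/6.
Quentin is living and takes 1/6.
Isaac is living and takes 1/3.
Charles predeceased; the 1/3 allotted to Charles's branch passes to Charles's issue by representation.
The 1/3 is divided into 4 equal shares of 1/12 among Tessa, Nora, Martin, Harriet.
Tessa is living and takes 1/12.
Nora is living and takes 1/12.
Martin is living and takes 1/12.
Harriet is living and takes 1/12.

Harriet 1/12; Isaac 1/3; Martin 1/12; Nora 1/12; Quentin 1/6; Samuel 1/6; Tessa 1/12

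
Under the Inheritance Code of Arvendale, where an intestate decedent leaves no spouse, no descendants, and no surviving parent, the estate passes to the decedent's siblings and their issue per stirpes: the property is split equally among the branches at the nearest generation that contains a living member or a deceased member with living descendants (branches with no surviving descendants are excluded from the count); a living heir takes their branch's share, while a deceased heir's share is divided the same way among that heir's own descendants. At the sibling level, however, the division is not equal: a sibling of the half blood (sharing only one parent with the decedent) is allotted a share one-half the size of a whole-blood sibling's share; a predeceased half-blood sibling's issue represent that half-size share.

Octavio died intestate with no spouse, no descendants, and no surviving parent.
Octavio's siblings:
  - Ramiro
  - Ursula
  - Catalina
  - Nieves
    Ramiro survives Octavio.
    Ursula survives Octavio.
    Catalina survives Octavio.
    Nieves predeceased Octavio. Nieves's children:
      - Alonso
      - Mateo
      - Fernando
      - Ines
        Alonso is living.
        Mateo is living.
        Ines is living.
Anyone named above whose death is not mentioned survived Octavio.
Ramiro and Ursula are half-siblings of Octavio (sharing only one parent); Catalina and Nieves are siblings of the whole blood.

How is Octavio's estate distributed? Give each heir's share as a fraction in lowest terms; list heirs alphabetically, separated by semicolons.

No spouse, descendants, or parent survives, so the estate passes to Octavio's siblings per stirpes.
Half-blood siblings count for one-half the weight of whole-blood siblings at the initial division.
Dividing 1 in proportion to weights (total weight 3): Ramiro (weight 1/2) → 1/6; Ursula (weight 1/2) → 1/6; Catalina (weight 1) → 1/3; Nieves (weight 1) → 1/3.
Ramiro is living and takes 1/6.
Ursula is living and takes 1/6.
Catalina is living and takes 1/3.
Nieves predeceased; the 1/3 allotted to Nieves's branch passes to Nieves's issue by representation.
The 1/3 is divided into 4 equal shares of 1/12 among Alonso, Mateo, Fernando, Ines.
Alonso is living and takes 1/12.
Mateo is living and takes 1/12.
Fernando is living and takes 1/12.
Ines is living and takes 1/12.

Alonso 1/12; Catalina 1/3; Fernando 1/12; Ines 1/12; Mateo 1/12; Ramiro 1/6; Ursula 1/6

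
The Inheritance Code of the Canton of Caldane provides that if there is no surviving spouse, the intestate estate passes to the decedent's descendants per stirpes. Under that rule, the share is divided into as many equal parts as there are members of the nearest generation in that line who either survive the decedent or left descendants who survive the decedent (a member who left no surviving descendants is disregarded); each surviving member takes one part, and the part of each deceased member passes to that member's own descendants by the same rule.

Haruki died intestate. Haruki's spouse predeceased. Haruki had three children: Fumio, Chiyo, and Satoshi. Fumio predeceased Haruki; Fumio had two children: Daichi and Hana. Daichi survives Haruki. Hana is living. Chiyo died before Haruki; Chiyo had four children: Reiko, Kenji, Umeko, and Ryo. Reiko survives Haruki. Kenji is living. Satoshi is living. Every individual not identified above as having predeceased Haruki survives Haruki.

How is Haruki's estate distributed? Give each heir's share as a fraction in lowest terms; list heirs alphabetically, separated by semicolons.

Daichi 1/6; Hana 1/6; Kenji 1/12; Reiko 1/12; Ryo 1/12; Satoshi 1/3; Umeko 1/12

There is no surviving spouse, so the entire estate passes to Haruki's descendants per stirpes.
The estate is divided into 3 equal shares of 1/3 among Fumio, Chiyo, Satoshi.
Fumio predeceased; the 1/3 allotted to Fumio's branch passes to Fumio's issue by representation.
The 1/3 is divided into 2 equal shares of 1/6 among Daichi, Hana.
Daichi is living and takes 1/6.
Hana is living and takes 1/6.
Chiyo predeceased; the 1/3 allotted to Chiyo's branch passes to Chiyo's issue by representation.
The 1/3 is divided into 4 equal shares of 1/12 among Reiko, Kenji, Umeko, Ryo.
Reiko is living and takes 1/12.
Kenji is living and takes 1/12.
Umeko is living and takes 1/12.
Ryo is living and takes 1/12.
Satoshi is living and takes 1/3.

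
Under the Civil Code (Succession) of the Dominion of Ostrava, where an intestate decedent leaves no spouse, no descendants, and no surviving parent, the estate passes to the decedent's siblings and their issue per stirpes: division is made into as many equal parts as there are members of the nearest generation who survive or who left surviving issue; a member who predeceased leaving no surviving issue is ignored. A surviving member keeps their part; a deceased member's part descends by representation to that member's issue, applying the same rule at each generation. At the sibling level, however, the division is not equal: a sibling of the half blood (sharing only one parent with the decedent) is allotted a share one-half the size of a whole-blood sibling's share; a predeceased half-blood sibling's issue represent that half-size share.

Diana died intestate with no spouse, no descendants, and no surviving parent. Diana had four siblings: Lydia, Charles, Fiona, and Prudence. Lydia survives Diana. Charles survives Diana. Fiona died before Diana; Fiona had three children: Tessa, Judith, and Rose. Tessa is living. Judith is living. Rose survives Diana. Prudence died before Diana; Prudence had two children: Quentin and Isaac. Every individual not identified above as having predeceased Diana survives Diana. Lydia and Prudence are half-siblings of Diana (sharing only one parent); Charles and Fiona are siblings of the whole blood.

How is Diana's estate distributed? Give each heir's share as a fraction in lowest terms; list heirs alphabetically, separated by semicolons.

Charles 1/3; Isaac 1/12; Judith 1/9; Lydia 1/6; Quentin 1/12; Rose 1/9; Tessa 1/9

No spouse, descendants, or parent survives, so the estate passes to Diana's siblings per stirpes.
Half-blood siblings count for one-half the weight of whole-blood siblings at the initial division.
Dividing 1 in proportion to weights (total weight 3): Lydia (weight 1/2) → 1/6; Charles (weight 1) → 1/3; Fiona (weight 1) → 1/3; Prudence (weight 1/2) → 1/6.
Lydia is living and takes 1/6.
Charles is living and takes 1/3.
Fiona predeceased; the 1/3 allotted to Fiona's branch passes to Fiona's issue by representation.
The 1/3 is divided into 3 equal shares of 1/9 among Tessa, Judith, Rose.
Tessa is living and takes 1/9.
Judith is living and takes 1/9.
Rose is living and takes 1/9.
Prudence predeceased; the 1/6 allotted to Prudence's branch passes to Prudence's issue by representation.
The 1/6 is divided into 2 equal shares of 1/12 among Quentin, Isaac.
Quentin is living and takes 1/12.
Isaac is living and takes 1/12.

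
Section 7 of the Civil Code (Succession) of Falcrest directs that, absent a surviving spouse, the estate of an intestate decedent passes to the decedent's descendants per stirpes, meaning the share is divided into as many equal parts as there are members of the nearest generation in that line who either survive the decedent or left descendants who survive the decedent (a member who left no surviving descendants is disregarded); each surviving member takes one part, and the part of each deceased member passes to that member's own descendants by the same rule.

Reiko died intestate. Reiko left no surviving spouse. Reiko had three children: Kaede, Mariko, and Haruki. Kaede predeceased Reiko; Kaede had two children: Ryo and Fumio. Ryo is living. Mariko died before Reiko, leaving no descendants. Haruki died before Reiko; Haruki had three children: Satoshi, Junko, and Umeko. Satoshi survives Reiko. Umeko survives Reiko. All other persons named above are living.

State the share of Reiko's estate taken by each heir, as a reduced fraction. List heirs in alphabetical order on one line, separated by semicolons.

Fumio 1/4; Junko 1/6; Ryo 1/4; Satoshi 1/6; Umeko 1/6

There is no surviving spouse, so the entire estate passes to Reiko's descendants per stirpes.
Mariko left no surviving issue, so that branch lapses and is disregarded.
The estate is divided into 2 equal shares of 1/2 among Kaede, Haruki.
Kaede predeceased; the 1/2 allotted to Kaede's branch passes to Kaede's issue by representation.
The 1/2 is divided into 2 equal shares of 1/4 among Ryo, Fumio.
Ryo is living and takes 1/4.
Fumio is living and takes 1/4.
Haruki predeceased; the 1/2 allotted to Haruki's branch passes to Haruki's issue by representation.
The 1/2 is divided into 3 equal shares of 1/6 among Satoshi, Junko, Umeko.
Satoshi is living and takes 1/6.
Junko is living and takes 1/6.
Umeko is living and takes 1/6.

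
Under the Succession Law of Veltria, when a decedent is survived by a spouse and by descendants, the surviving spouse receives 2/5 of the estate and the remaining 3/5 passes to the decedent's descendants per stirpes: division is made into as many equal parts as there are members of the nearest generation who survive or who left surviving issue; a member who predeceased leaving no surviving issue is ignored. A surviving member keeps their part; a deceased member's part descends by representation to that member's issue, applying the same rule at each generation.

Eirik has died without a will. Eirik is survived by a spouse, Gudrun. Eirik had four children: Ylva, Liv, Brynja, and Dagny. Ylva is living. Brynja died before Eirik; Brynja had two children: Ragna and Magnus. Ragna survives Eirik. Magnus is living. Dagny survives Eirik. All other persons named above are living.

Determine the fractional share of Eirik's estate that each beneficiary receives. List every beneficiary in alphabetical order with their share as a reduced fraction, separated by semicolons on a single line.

Dagny 3/20; Gudrun 2/5; Liv 3/20; Magnus 3/40; Ragna 3/40; Ylva 3/20

Gudrun, as surviving spouse, takes 2/5.
The remaining 3/5 passes to Eirik's descendants per stirpes.
The 3/5 is divided into 4 equal shares of 3/20 among Ylva, Liv, Brynja, Dagny.
Ylva is living and takes 3/20.
Liv is living and takes 3/20.
Brynja predeceased; the 3/20 allotted to Brynja's branch passes to Brynja's issue by representation.
The 3/20 is divided into 2 equal shares of 3/40 among Ragna, Magnus.
Ragna is living and takes 3/40.
Magnus is living and takes 3/40.
Dagny is living and takes 3/20.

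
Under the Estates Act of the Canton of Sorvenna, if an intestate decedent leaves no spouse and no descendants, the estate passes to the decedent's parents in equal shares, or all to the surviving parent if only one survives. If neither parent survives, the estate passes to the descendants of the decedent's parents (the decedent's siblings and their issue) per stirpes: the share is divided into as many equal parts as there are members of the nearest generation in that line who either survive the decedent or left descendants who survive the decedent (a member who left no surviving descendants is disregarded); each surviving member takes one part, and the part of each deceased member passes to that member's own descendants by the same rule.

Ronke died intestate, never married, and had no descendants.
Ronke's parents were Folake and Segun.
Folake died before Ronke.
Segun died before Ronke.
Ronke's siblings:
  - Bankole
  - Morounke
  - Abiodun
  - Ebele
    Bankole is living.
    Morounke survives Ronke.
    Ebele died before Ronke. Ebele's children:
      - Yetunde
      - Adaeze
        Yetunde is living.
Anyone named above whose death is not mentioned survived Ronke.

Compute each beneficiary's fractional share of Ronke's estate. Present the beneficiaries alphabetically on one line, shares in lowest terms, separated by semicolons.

Neither parent survives and there are no descendants, so the estate passes to Ronke's siblings and their issue per stirpes.
The estate is divided into 4 equal shares of 1/4 among Bankole, Morounke, Abiodun, Ebele.
Bankole is living and takes 1/4.
Morounke is living and takes 1/4.
Abiodun is living and takes 1/4.
Ebele predeceased; the 1/4 allotted to Ebele's branch passes to Ebele's issue by representation.
The 1/4 is divided into 2 equal shares of 1/8 among Yetunde, Adaeze.
Yetunde is living and takes 1/8.
Adaeze is living and takes 1/8.

Abiodun 1/4; Adaeze 1/8; Bankole 1/4; Morounke 1/4; Yetunde 1/8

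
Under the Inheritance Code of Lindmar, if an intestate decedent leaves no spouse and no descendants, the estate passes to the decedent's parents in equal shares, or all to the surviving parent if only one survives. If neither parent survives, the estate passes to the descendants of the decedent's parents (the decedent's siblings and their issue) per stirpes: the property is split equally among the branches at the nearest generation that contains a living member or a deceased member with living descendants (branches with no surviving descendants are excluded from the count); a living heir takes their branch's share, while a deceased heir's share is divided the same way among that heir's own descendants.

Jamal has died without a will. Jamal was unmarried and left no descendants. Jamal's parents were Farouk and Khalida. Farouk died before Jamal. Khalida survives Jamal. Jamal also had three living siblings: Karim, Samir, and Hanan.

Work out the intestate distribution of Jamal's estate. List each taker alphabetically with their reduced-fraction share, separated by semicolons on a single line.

Only one parent, Khalida, survives, so Khalida takes the entire estate. The siblings take nothing because a surviving parent has priority.

Khalida 1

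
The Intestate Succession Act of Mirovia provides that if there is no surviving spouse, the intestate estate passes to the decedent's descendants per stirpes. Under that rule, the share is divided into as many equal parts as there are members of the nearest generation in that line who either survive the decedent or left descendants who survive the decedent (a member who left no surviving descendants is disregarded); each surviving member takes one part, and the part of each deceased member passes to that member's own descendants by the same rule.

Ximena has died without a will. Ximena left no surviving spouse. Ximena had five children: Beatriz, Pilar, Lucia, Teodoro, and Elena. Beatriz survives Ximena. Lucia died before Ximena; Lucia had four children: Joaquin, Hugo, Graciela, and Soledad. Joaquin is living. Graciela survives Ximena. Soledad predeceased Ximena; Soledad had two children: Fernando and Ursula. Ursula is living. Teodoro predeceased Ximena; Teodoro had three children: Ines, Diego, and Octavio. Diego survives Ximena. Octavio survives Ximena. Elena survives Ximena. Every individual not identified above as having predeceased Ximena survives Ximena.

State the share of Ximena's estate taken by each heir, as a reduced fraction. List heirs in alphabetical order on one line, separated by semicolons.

There is no surviving spouse, so the entire estate passes to Ximena's descendants per stirpes.
The estate is divided into 5 equal shares of 1/5 among Beatriz, Pilar, Lucia, Teodoro, Elena.
Beatriz is living and takes 1/5.
Pilar is living and takes 1/5.
Lucia predeceased; the 1/5 allotted to Lucia's branch passes to Lucia's issue by representation.
The 1/5 is divided into 4 equal shares of 1/20 among Joaquin, Hugo, Graciela, Soledad.
Joaquin is living and takes 1/20.
Hugo is living and takes 1/20.
Graciela is living and takes 1/20.
Soledad predeceased; the 1/20 allotted to Soledad's branch passes to Soledad's issue by representation.
The 1/20 is divided into 2 equal shares of 1/40 among Fernando, Ursula.
Fernando is living and takes 1/40.
Ursula is living and takes 1/40.
Teodoro predeceased; the 1/5 allotted to Teodoro's branch passes to Teodoro's issue by representation.
The 1/5 is divided into 3 equal shares of 1/15 among Ines, Diego, Octavio.
Ines is living and takes 1/15.
Diego is living and takes 1/15.
Octavio is living and takes 1/15.
Elena is living and takes 1/5.

Beatriz 1/5; Diego 1/15; Elena 1/5; Fernando 1/40; Graciela 1/20; Hugo 1/20; Ines 1/15; Joaquin 1/20; Octavio 1/15; Pilar 1/5; Ursula 1/40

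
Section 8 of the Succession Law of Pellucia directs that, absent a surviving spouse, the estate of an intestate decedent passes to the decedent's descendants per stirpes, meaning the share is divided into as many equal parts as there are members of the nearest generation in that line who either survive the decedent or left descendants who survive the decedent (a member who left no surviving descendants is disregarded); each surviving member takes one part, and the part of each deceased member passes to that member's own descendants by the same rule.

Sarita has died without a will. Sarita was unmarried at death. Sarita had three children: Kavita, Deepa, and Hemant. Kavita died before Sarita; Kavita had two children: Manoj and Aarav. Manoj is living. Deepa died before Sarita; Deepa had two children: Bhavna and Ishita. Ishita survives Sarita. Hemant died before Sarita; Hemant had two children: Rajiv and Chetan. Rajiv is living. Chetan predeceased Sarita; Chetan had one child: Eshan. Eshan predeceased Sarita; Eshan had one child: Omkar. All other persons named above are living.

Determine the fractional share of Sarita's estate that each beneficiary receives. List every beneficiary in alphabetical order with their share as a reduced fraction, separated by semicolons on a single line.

There is no surviving spouse, so the entire estate passes to Sarita's descendants per stirpes.
The estate is divided into 3 equal shares of 1/3 among Kavita, Deepa, Hemant.
Kavita predeceased; the 1/3 allotted to Kavita's branch passes to Kavita's issue by representation.
The 1/3 is divided into 2 equal shares of 1/6 among Manoj, Aarav.
Manoj is living and takes 1/6.
Aarav is living and takes 1/6.
Deepa predeceased; the 1/3 allotted to Deepa's branch passes to Deepa's issue by representation.
The 1/3 is divided into 2 equal shares of 1/6 among Bhavna, Ishita.
Bhavna is living and takes 1/6.
Ishita is living and takes 1/6.
Hemant predeceased; the 1/3 allotted to Hemant's branch passes to Hemant's issue by representation.
The 1/3 is divided into 2 equal shares of 1/6 among Rajiv, Chetan.
Rajiv is living and takes 1/6.
Chetan predeceased; the 1/6 allotted to Chetan's branch passes to Chetan's issue by representation.
Eshan's line is the sole branch at this level, so the full 1/6 passes to Eshan's issue by representation.
Omkar is the sole taker at this level and receives the full 1/6.

Aarav 1/6; Bhavna 1/6; Ishita 1/6; Manoj 1/6; Omkar 1/6; Rajiv 1/6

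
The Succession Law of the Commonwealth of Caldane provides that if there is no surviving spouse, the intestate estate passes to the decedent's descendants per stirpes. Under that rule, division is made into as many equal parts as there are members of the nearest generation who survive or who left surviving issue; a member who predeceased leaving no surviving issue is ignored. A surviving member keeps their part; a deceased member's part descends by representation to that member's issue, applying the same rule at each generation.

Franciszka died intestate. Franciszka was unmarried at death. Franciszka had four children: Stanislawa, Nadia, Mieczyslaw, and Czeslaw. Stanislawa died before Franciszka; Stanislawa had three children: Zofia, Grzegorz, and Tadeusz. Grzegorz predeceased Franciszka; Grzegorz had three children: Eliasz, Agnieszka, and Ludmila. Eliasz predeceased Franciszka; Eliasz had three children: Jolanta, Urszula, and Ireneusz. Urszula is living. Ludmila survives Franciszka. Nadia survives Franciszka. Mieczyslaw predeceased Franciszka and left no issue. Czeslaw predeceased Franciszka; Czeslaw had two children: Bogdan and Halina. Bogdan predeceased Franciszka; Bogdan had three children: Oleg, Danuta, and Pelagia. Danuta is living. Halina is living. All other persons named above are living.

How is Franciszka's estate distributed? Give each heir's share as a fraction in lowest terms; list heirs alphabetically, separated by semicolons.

There is no surviving spouse, so the entire estate passes to Franciszka's descendants per stirpes.
Mieczyslaw left no surviving issue, so that branch lapses and is disregarded.
The estate is divided into 3 equal shares of 1/3 among Stanislawa, Nadia, Czeslaw.
Stanislawa predeceased; the 1/3 allotted to Stanislawa's branch passes to Stanislawa's issue by representation.
The 1/3 is divided into 3 equal shares of 1/9 among Zofia, Grzegorz, Tadeusz.
Zofia is living and takes 1/9.
Grzegorz predeceased; the 1/9 allotted to Grzegorz's branch passes to Grzegorz's issue by representation.
The 1/9 is divided into 3 equal shares of 1/27 among Eliasz, Agnieszka, Ludmila.
Eliasz predeceased; the 1/27 allotted to Eliasz's branch passes to Eliasz's issue by representation.
The 1/27 is divided into 3 equal shares of 1/81 among Jolanta, Urszula, Ireneusz.
Jolanta is living and takes 1/81.
Urszula is living and takes 1/81.
Ireneusz is living and takes 1/81.
Agnieszka is living and takes 1/27.
Ludmila is living and takes 1/27.
Tadeusz is living and takes 1/9.
Nadia is living and takes 1/3.
Czeslaw predeceased; the 1/3 allotted to Czeslaw's branch passes to Czeslaw's issue by representation.
The 1/3 is divided into 2 equal shares of 1/6 among Bogdan, Halina.
Bogdan predeceased; the 1/6 allotted to Bogdan's branch passes to Bogdan's issue by representation.
The 1/6 is divided into 3 equal shares of 1/18 among Oleg, Danuta, Pelagia.
Oleg is living and takes 1/18.
Danuta is living and takes 1/18.
Pelagia is living and takes 1/18.
Halina is living and takes 1/6.

Agnieszka 1/27; Danuta 1/18; Halina 1/6; Ireneusz 1/81; Jolanta 1/81; Ludmila 1/27; Nadia 1/3; Oleg 1/18; Pelagia 1/18; Tadeusz 1/9; Urszula 1/81; Zofia 1/9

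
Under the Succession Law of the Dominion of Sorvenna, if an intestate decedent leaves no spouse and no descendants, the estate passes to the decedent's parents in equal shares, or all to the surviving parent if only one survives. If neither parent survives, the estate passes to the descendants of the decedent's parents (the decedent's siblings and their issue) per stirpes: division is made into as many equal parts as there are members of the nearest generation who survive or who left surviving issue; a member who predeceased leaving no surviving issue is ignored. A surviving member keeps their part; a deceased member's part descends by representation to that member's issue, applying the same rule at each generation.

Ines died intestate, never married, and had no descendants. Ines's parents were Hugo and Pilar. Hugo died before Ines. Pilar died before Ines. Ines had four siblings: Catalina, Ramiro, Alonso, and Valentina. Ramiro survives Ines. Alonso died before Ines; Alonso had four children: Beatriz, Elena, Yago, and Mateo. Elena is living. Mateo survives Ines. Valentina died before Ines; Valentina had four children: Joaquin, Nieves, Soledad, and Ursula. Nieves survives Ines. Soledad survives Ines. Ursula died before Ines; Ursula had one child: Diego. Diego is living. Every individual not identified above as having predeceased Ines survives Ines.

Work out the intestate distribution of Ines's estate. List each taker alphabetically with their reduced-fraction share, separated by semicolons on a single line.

Neither parent survives and there are no descendants, so the estate passes to Ines's siblings and their issue per stirpes.
The estate is divided into 4 equal shares of 1/4 among Catalina, Ramiro, Alonso, Valentina.
Catalina is living and takes 1/4.
Ramiro is living and takes 1/4.
Alonso predeceased; the 1/4 allotted to Alonso's branch passes to Alonso's issue by representation.
The 1/4 is divided into 4 equal shares of 1/16 among Beatriz, Elena, Yago, Mateo.
Beatriz is living and takes 1/16.
Elena is living and takes 1/16.
Yago is living and takes 1/16.
Mateo is living and takes 1/16.
Valentina predeceased; the 1/4 allotted to Valentina's branch passes to Valentina's issue by representation.
The 1/4 is divided into 4 equal shares of 1/16 among Joaquin, Nieves, Soledad, Ursula.
Joaquin is living and takes 1/16.
Nieves is living and takes 1/16.
Soledad is living and takes 1/16.
Ursula predeceased; the 1/16 allotted to Ursula's branch passes to Ursula's issue by representation.
Diego is the sole taker at this level and receives the full 1/16.

Beatriz 1/16; Catalina 1/4; Diego 1/16; Elena 1/16; Joaquin 1/16; Mateo 1/16; Nieves 1/16; Ramiro 1/4; Soledad 1/16; Yago 1/16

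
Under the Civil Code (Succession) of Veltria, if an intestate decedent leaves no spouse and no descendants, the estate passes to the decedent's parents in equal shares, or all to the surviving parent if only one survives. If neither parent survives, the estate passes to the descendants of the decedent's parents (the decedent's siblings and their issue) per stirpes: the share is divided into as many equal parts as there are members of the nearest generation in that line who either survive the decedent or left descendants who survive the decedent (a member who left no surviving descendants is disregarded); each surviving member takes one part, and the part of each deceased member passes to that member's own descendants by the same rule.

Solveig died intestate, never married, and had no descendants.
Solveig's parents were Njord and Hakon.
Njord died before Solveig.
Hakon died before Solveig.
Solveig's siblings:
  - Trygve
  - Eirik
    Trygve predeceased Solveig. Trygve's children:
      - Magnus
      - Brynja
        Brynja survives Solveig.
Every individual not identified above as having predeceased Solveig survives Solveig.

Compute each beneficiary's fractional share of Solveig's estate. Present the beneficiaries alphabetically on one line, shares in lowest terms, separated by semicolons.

Brynja 1/4; Eirik 1/2; Magnus 1/4

Neither parent survives and there are no descendants, so the estate passes to Solveig's siblings and their issue per stirpes.
The estate is divided into 2 equal shares of 1/2 among Trygve, Eirik.
Trygve predeceased; the 1/2 allotted to Trygve's branch passes to Trygve's issue by representation.
The 1/2 is divided into 2 equal shares of 1/4 among Magnus, Brynja.
Magnus is living and takes 1/4.
Brynja is living and takes 1/4.
Eirik is living and takes 1/2.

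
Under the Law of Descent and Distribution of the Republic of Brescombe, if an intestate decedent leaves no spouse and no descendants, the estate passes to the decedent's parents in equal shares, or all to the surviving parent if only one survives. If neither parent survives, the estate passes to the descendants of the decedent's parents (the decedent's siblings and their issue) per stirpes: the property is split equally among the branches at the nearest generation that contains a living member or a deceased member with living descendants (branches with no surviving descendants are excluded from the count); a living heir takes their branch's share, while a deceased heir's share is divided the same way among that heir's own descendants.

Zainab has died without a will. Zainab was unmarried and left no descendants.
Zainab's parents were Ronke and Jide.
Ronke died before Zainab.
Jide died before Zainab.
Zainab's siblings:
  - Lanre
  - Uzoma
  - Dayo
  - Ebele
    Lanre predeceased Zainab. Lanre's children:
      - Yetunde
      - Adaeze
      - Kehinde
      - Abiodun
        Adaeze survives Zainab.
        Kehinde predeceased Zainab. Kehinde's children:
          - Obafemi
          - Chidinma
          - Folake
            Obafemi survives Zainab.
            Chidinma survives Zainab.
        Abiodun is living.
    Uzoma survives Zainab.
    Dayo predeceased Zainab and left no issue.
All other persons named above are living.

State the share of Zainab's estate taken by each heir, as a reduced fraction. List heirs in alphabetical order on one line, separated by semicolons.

Abiodun 1/12; Adaeze 1/12; Chidinma 1/36; Ebele 1/3; Folake 1/36; Obafemi 1/36; Uzoma 1/3; Yetunde 1/12

Neither parent survives and there are no descendants, so the estate passes to Zainab's siblings and their issue per stirpes.
Dayo left no surviving issue, so that branch lapses and is disregarded.
The estate is divided into 3 equal shares of 1/3 among Lanre, Uzoma, Ebele.
Lanre predeceased; the 1/3 allotted to Lanre's branch passes to Lanre's issue by representation.
The 1/3 is divided into 4 equal shares of 1/12 among Yetunde, Adaeze, Kehinde, Abiodun.
Yetunde is living and takes 1/12.
Adaeze is living and takes 1/12.
Kehinde predeceased; the 1/12 allotted to Kehinde's branch passes to Kehinde's issue by representation.
The 1/12 is divided into 3 equal shares of 1/36 among Obafemi, Chidinma, Folake.
Obafemi is living and takes 1/36.
Chidinma is living and takes 1/36.
Folake is living and takes 1/36.
Abiodun is living and takes 1/12.
Uzoma is living and takes 1/3.
Ebele is living and takes 1/3.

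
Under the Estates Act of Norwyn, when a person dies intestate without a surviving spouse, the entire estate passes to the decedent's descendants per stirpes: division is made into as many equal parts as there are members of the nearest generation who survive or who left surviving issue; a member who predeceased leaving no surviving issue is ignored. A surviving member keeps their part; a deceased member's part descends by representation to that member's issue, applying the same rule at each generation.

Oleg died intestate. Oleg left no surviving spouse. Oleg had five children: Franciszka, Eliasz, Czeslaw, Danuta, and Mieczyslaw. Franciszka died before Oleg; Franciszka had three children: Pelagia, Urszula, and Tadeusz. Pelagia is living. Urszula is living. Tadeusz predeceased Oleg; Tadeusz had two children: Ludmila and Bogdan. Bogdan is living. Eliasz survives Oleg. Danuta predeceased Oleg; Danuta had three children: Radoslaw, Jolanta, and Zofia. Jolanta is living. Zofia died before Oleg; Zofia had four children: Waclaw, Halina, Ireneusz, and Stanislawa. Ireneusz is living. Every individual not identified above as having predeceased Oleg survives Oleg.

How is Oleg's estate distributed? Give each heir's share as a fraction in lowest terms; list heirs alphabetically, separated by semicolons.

There is no surviving spouse, so the entire estate passes to Oleg's descendants per stirpes.
The estate is divided into 5 equal shares of 1/5 among Franciszka, Eliasz, Czeslaw, Danuta, Mieczyslaw.
Franciszka predeceased; the 1/5 allotted to Franciszka's branch passes to Franciszka's issue by representation.
The 1/5 is divided into 3 equal shares of 1/15 among Pelagia, Urszula, Tadeusz.
Pelagia is living and takes 1/15.
Urszula is living and takes 1/15.
Tadeusz predeceased; the 1/15 allotted to Tadeusz's branch passes to Tadeusz's issue by representation.
The 1/15 is divided into 2 equal shares of 1/30 among Ludmila, Bogdan.
Ludmila is living and takes 1/30.
Bogdan is living and takes 1/30.
Eliasz is living and takes 1/5.
Czeslaw is living and takes 1/5.
Danuta predeceased; the 1/5 allotted to Danuta's branch passes to Danuta's issue by representation.
The 1/5 is divided into 3 equal shares of 1/15 among Radoslaw, Jolanta, Zofia.
Radoslaw is living and takes 1/15.
Jolanta is living and takes 1/15.
Zofia predeceased; the 1/15 allotted to Zofia's branch passes to Zofia's issue by representation.
The 1/15 is divided into 4 equal shares of 1/60 among Waclaw, Halina, Ireneusz, Stanislawa.
Waclaw is living and takes 1/60.
Halina is living and takes 1/60.
Ireneusz is living and takes 1/60.
Stanislawa is living and takes 1/60.
Mieczyslaw is living and takes 1/5.

Bogdan 1/30; Czeslaw 1/5; Eliasz 1/5; Halina 1/60; Ireneusz 1/60; Jolanta 1/15; Ludmila 1/30; Mieczyslaw 1/5; Pelagia 1/15; Radoslaw 1/15; Stanislawa 1/60; Urszula 1/15; Waclaw 1/60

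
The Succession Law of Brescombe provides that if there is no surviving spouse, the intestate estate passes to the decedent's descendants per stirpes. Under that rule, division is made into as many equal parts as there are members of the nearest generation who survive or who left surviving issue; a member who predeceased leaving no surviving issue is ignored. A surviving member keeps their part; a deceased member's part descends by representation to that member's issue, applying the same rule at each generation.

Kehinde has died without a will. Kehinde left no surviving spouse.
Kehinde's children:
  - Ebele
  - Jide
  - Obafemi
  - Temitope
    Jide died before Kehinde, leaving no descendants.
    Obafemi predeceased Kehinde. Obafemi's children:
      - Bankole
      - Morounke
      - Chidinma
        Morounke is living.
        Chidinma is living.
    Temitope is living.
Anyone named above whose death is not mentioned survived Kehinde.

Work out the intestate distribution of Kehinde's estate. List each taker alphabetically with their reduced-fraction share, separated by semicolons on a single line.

Bankole 1/9; Chidinma 1/9; Ebele 1/3; Morounke 1/9; Temitope 1/3

There is no surviving spouse, so the entire estate passes to Kehinde's descendants per stirpes.
Jide left no surviving issue, so that branch lapses and is disregarded.
The estate is divided into 3 equal shares of 1/3 among Ebele, Obafemi, Temitope.
Ebele is living and takes 1/3.
Obafemi predeceased; the 1/3 allotted to Obafemi's branch passes to Obafemi's issue by representation.
The 1/3 is divided into 3 equal shares of 1/9 among Bankole, Morounke, Chidinma.
Bankole is living and takes 1/9.
Morounke is living and takes 1/9.
Chidinma is living and takes 1/9.
Temitope is living and takes 1/3.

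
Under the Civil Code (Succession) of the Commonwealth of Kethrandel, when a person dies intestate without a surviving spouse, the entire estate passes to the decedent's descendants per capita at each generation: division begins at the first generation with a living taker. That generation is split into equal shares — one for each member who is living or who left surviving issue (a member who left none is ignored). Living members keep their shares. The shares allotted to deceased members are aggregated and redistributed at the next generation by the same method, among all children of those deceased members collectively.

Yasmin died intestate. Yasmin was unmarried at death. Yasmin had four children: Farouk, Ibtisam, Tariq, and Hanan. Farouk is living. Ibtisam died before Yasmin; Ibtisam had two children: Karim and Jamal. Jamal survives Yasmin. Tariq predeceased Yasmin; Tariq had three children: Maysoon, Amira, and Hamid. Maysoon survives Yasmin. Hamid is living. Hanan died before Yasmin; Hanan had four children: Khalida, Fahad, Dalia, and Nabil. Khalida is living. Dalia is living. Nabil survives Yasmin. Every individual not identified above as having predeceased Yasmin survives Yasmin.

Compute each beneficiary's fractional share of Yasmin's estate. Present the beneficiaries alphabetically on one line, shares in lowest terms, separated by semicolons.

There is no surviving spouse, so the entire estate passes to Yasmin's descendants per capita at each generation.
At generation 1 (Farouk, Ibtisam, Tariq, Hanan) there are 4 shares of (1)/4 = 1/4 each.
Living: Farouk — each takes 1/4.
Deceased: Ibtisam, Tariq, and Hanan. Their combined 3/4 is pooled and carried to generation 2.
At generation 2 (Karim, Jamal, Maysoon, Amira, Hamid, Khalida, Fahad, Dalia, Nabil) there are 9 shares of (3/4)/9 = 1/12 each.
Living: Karim, Jamal, Maysoon, Amira, Hamid, Khalida, Fahad, Dalia, and Nabil — each takes 1/12.

Amira 1/12; Dalia 1/12; Fahad 1/12; Farouk 1/4; Hamid 1/12; Jamal 1/12; Karim 1/12; Khalida 1/12; Maysoon 1/12; Nabil 1/12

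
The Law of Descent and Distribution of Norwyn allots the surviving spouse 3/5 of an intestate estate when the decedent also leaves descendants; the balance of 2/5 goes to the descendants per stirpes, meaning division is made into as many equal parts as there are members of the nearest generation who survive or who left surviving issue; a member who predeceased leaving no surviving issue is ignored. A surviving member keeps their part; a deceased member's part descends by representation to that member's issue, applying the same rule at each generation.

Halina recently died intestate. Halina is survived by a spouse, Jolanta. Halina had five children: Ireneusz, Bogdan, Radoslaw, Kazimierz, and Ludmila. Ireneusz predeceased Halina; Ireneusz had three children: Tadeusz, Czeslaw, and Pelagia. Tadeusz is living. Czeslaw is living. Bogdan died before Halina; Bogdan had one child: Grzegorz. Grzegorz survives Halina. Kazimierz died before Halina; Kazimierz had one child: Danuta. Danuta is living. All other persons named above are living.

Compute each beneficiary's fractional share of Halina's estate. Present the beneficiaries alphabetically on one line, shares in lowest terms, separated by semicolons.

Czeslaw 2/75; Danuta 2/25; Grzegorz 2/25; Jolanta 3/5; Ludmila 2/25; Pelagia 2/75; Radoslaw 2/25; Tadeusz 2/75

Jolanta, as surviving spouse, takes 3/5.
The remaining 2/5 passes to Halina's descendants per stirpes.
The 2/5 is divided into 5 equal shares of 2/25 among Ireneusz, Bogdan, Radoslaw, Kazimierz, Ludmila.
Ireneusz predeceased; the 2/25 allotted to Ireneusz's branch passes to Ireneusz's issue by representation.
The 2/25 is divided into 3 equal shares of 2/75 among Tadeusz, Czeslaw, Pelagia.
Tadeusz is living and takes 2/75.
Czeslaw is living and takes 2/75.
Pelagia is living and takes 2/75.
Bogdan predeceased; the 2/25 allotted to Bogdan's branch passes to Bogdan's issue by representation.
Grzegorz is the sole taker at this level and receives the full 2/25.
Radoslaw is living and takes 2/25.
Kazimierz predeceased; the 2/25 allotted to Kazimierz's branch passes to Kazimierz's issue by representation.
Danuta is the sole taker at this level and receives the full 2/25.
Ludmila is living and takes 2/25.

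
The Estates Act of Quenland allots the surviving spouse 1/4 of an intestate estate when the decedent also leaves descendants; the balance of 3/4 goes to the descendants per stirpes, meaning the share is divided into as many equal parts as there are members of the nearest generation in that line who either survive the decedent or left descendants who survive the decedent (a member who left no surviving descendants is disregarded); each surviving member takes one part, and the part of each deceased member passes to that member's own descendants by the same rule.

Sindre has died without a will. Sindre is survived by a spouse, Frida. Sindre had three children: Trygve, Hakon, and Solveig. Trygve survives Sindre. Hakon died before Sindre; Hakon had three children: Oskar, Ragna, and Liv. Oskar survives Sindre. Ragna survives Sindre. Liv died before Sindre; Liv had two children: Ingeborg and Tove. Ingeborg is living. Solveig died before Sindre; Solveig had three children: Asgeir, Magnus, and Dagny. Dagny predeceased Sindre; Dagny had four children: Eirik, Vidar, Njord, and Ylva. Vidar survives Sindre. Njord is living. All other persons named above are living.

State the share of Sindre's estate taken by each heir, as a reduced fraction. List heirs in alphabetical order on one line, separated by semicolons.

Frida, as surviving spouse, takes 1/4.
The remaining 3/4 passes to Sindre's descendants per stirpes.
The 3/4 is divided into 3 equal shares of 1/4 among Trygve, Hakon, Solveig.
Trygve is living and takes 1/4.
Hakon predeceased; the 1/4 allotted to Hakon's branch passes to Hakon's issue by representation.
The 1/4 is divided into 3 equal shares of 1/12 among Oskar, Ragna, Liv.
Oskar is living and takes 1/12.
Ragna is living and takes 1/12.
Liv predeceased; the 1/12 allotted to Liv's branch passes to Liv's issue by representation.
The 1/12 is divided into 2 equal shares of 1/24 among Ingeborg, Tove.
Ingeborg is living and takes 1/24.
Tove is living and takes 1/24.
Solveig predeceased; the 1/4 allotted to Solveig's branch passes to Solveig's issue by representation.
The 1/4 is divided into 3 equal shares of 1/12 among Asgeir, Magnus, Dagny.
Asgeir is living and takes 1/12.
Magnus is living and takes 1/12.
Dagny predeceased; the 1/12 allotted to Dagny's branch passes to Dagny's issue by representation.
The 1/12 is divided into 4 equal shares of 1/48 among Eirik, Vidar, Njord, Ylva.
Eirik is living and takes 1/48.
Vidar is living and takes 1/48.
Njord is living and takes 1/48.
Ylva is living and takes 1/48.

Asgeir 1/12; Eirik 1/48; Frida 1/4; Ingeborg 1/24; Magnus 1/12; Njord 1/48; Oskar 1/12; Ragna 1/12; Tove 1/24; Trygve 1/4; Vidar 1/48; Ylva 1/48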